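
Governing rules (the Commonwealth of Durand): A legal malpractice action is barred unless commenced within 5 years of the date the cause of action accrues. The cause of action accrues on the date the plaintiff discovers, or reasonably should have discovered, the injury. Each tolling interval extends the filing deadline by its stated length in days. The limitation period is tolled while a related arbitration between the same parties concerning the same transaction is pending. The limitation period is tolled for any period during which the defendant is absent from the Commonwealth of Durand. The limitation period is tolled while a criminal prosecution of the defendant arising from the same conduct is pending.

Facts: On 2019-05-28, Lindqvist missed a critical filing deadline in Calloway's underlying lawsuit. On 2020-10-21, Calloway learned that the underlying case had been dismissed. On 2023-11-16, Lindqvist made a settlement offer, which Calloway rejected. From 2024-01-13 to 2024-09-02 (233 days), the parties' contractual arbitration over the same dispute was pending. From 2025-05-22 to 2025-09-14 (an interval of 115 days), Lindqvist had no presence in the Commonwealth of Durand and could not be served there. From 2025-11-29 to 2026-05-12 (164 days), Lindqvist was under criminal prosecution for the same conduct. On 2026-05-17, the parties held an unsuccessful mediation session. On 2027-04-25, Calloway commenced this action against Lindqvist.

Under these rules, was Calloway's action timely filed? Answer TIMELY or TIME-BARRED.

TIME-BARRED

The claim did not accrue until Calloway discovered the injury on 2020-10-21; the 2019-05-28 act date does not start the clock under the stated rule.
Adding the 5 years base period to 2020-10-21 gives a deadline of 2025-10-21, before any tolling.
The pending related arbitration from 2024-01-13 to 2024-09-02 tolled the period for 233 days, extending the deadline to 2026-06-11.
The period was tolled for 115 days by the defendant's absence from the jurisdiction (2025-05-22 to 2025-09-14), pushing the deadline to 2026-10-04.
The pending criminal prosecution from 2025-11-29 to 2026-05-12 tolled the period for 164 days, extending the deadline to 2027-03-17.
Nothing else in the chronology tolls or restarts the period.
Calloway filed on 2027-04-25, after the 2027-03-17 deadline, so the action is time-barred.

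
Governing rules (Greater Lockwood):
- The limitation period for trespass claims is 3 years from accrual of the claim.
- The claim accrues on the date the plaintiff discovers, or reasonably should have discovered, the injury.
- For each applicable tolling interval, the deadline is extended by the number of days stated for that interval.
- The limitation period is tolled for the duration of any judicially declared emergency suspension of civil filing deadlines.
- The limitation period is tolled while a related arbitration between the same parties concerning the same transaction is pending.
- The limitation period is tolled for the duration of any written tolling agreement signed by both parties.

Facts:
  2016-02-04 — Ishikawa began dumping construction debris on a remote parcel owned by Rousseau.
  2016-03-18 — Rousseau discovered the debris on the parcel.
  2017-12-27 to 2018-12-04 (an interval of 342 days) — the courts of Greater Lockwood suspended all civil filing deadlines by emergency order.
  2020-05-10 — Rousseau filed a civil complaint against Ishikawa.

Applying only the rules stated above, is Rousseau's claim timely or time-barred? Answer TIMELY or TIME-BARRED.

Accrual is tied to discovery, so the period began on 2016-03-18 rather than on 2016-02-04 when the act occurred.
The untolled deadline — 3 years after 2016-03-18 — is 2019-03-18.
Because the emergency suspension of filing deadlines ran from 2017-12-27 to 2018-12-04, the deadline is extended by 342 days to 2020-02-23.
Filing on 2020-05-10 missed the 2020-02-23 deadline — the action is time-barred.

TIME-BARRED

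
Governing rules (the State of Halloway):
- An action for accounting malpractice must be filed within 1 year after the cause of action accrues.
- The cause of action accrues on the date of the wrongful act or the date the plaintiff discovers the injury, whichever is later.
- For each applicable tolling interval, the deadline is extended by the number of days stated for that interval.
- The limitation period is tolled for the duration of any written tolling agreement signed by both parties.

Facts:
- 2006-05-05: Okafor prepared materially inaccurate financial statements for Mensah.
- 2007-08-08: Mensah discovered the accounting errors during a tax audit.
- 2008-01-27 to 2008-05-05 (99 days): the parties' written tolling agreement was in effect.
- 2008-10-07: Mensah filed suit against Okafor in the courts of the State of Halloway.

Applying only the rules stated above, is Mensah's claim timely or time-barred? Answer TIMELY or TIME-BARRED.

Because discovery on 2007-08-08 post-dates the 2006-05-05 act, accrual under the later-of rule falls on 2007-08-08.
Adding the 1 year base period to 2007-08-08 gives a deadline of 2008-08-08, before any tolling.
Because the written tolling agreement ran from 2008-01-27 to 2008-05-05, the deadline is extended by 99 days to 2008-11-15.
Filing on 2008-10-07 beat the 2008-11-15 deadline — the action is timely.

TIMELY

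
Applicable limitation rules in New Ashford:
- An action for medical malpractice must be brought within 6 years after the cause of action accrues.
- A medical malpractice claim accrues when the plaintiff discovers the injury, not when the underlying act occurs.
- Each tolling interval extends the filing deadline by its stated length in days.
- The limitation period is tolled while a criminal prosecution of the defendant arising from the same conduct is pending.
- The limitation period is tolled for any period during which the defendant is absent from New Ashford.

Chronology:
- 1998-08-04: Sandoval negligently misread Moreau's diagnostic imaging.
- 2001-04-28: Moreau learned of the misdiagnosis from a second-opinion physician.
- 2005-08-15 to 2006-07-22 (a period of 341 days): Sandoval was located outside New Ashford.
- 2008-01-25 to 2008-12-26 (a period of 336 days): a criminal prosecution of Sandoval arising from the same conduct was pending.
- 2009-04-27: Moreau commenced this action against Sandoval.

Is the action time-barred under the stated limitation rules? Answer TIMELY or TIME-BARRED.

TIME-BARRED

Under the discovery rule, the claim accrued on 2001-04-28, when Moreau discovered the injury — not on the 1998-08-04 date of the underlying act.
The untolled deadline — 6 years after 2001-04-28 — is 2007-04-28.
Because the defendant's absence from the jurisdiction ran from 2005-08-15 to 2006-07-22, the deadline is extended by 341 days to 2008-04-03.
The pending criminal prosecution from 2008-01-25 to 2008-12-26 tolled the period for 336 days, extending the deadline to 2009-03-05.
The 2009-04-27 filing falls after the 2009-03-05 deadline; the claim is time-barred.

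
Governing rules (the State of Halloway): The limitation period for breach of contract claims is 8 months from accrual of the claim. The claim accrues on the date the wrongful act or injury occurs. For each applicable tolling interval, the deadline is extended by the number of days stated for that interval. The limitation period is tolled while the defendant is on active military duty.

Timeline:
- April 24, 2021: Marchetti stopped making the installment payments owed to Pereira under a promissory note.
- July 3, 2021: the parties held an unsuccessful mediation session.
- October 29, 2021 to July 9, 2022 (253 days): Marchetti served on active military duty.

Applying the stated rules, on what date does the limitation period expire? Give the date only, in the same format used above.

The claim accrued on April 24, 2021, the date of the act.
Adding the 8 months base period to April 24, 2021 gives a deadline of December 24, 2021, before any tolling.
The defendant's active military service from October 29, 2021 to July 9, 2022 tolled the period for 253 days, extending the deadline to September 3, 2022.
None of the other events listed affects the running of the period under the stated rules.

September 3, 2022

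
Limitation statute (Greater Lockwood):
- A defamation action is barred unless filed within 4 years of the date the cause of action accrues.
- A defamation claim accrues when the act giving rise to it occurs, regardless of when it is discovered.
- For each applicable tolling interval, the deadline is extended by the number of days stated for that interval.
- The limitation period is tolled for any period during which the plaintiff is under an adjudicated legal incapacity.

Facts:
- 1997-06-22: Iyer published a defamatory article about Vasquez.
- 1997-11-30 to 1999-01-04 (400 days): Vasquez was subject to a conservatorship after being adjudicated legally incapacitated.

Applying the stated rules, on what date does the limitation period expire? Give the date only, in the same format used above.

The claim accrued on 1997-06-22, when the wrongful act occurred.
Adding the 4 years base period to 1997-06-22 gives a deadline of 2001-06-22, before any tolling.
Because the plaintiff's legal incapacity ran from 1997-11-30 to 1999-01-04, the deadline is extended by 400 days to 2002-07-27.

2002-07-27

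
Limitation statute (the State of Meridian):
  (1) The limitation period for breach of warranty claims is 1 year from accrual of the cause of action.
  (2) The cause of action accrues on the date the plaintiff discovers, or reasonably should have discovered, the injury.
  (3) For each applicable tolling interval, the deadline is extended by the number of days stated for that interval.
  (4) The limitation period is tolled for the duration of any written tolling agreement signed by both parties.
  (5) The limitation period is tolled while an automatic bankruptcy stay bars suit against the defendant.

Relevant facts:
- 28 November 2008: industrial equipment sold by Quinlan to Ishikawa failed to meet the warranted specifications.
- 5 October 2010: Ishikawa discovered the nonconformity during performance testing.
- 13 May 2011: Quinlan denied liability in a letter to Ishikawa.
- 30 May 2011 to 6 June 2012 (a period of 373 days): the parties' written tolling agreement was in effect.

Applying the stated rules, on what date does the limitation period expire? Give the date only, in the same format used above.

12 October 2012

Accrual is tied to discovery, so the period began on 5 October 2010 rather than on 28 November 2008 when the act occurred.
1 year from 5 October 2010 is 5 October 2011.
The period was tolled for 373 days by the written tolling agreement (30 May 2011 to 6 June 2012), pushing the deadline to 12 October 2012.
Nothing else in the chronology tolls or restarts the period.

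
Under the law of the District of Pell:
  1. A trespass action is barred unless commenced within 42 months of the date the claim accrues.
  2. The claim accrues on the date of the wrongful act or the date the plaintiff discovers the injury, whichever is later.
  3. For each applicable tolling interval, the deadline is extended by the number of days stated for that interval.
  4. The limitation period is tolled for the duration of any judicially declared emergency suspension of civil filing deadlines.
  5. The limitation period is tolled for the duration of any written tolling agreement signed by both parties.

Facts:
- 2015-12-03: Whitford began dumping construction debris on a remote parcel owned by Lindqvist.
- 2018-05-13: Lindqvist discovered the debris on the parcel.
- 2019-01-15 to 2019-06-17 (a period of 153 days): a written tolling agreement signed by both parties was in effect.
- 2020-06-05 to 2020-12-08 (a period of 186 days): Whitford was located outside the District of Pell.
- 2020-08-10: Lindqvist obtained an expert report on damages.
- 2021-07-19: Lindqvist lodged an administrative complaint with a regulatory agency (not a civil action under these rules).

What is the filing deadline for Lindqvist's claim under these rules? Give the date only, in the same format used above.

Taking the later of the act (2015-12-03) and discovery (2018-05-13), the claim accrued on 2018-05-13.
The untolled deadline — 42 months after 2018-05-13 — is 2021-11-13.
The period was tolled for 153 days by the written tolling agreement (2019-01-15 to 2019-06-17), pushing the deadline to 2022-04-15.
Although the defendant's absence ran from 2020-06-05 to 2020-12-08, the stated rules do not make that a tolling event, so it is disregarded.
The other events in the timeline have no effect on the limitation period under the stated rules.

2022-04-15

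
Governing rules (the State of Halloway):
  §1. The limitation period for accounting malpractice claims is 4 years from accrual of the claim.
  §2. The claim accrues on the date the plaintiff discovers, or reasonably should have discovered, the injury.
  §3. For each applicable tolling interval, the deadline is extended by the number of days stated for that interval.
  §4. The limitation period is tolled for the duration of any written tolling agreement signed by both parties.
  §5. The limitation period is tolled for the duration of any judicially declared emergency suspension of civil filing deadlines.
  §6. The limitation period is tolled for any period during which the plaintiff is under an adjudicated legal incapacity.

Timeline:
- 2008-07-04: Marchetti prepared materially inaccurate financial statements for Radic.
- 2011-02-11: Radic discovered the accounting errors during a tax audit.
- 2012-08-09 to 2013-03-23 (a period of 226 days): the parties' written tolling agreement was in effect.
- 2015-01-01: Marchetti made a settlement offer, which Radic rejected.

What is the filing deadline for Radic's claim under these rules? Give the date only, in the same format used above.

Accrual is tied to discovery, so the period began on 2011-02-11 rather than on 2008-07-04 when the act occurred.
4 years from 2011-02-11 is 2015-02-11.
The period was tolled for 226 days by the written tolling agreement (2012-08-09 to 2013-03-23), pushing the deadline to 2015-09-25.
None of the other events listed affects the running of the period under the stated rules.

2015-09-25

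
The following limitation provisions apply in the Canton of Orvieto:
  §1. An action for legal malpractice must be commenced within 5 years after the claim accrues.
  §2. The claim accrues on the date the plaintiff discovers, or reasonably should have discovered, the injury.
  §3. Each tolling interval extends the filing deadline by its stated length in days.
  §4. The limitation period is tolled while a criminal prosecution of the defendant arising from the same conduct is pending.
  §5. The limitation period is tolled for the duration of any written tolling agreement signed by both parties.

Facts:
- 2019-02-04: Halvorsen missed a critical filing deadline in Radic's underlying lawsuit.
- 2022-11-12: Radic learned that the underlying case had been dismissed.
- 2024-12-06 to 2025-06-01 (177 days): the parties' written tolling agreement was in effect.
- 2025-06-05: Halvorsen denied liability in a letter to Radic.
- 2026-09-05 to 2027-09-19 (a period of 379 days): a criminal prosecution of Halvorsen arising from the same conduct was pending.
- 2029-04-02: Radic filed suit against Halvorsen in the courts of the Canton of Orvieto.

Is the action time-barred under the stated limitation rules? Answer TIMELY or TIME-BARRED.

The claim did not accrue until Radic discovered the injury on 2022-11-12; the 2019-02-04 act date does not start the clock under the stated rule.
Adding the 5 years base period to 2022-11-12 gives a deadline of 2027-11-12, before any tolling.
The period was tolled for 177 days by the written tolling agreement (2024-12-06 to 2025-06-01), pushing the deadline to 2028-05-07.
The period was tolled for 379 days by the pending criminal prosecution (2026-09-05 to 2027-09-19), pushing the deadline to 2029-05-21.
The other events in the timeline have no effect on the limitation period under the stated rules.
Radic filed on 2029-04-02, before the 2029-05-21 deadline, so the action is timely.

TIMELY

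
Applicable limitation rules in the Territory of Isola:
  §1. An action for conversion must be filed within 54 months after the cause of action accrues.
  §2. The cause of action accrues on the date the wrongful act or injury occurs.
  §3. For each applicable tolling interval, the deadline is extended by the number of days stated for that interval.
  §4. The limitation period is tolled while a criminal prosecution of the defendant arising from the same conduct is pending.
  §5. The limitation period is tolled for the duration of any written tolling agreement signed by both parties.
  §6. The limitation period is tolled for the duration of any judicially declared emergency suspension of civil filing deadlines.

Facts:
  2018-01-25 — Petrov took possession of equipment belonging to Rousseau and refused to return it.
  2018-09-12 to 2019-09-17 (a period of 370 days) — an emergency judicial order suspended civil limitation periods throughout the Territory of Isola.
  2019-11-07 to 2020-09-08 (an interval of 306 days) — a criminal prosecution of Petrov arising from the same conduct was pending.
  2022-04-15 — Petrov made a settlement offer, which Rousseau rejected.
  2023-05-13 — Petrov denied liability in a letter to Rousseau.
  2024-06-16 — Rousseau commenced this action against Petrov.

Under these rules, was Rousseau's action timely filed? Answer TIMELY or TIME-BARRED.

TIME-BARRED

The limitation period began to run on 2018-01-25.
Adding the 54 months base period to 2018-01-25 gives a deadline of 2022-07-25, before any tolling.
The emergency suspension of filing deadlines from 2018-09-12 to 2019-09-17 tolled the period for 370 days, extending the deadline to 2023-07-30.
The pending criminal prosecution from 2019-11-07 to 2020-09-08 tolled the period for 306 days, extending the deadline to 2024-05-31.
The other events in the timeline have no effect on the limitation period under the stated rules.
The 2024-06-16 filing falls after the 2024-05-31 deadline; the claim is time-barred.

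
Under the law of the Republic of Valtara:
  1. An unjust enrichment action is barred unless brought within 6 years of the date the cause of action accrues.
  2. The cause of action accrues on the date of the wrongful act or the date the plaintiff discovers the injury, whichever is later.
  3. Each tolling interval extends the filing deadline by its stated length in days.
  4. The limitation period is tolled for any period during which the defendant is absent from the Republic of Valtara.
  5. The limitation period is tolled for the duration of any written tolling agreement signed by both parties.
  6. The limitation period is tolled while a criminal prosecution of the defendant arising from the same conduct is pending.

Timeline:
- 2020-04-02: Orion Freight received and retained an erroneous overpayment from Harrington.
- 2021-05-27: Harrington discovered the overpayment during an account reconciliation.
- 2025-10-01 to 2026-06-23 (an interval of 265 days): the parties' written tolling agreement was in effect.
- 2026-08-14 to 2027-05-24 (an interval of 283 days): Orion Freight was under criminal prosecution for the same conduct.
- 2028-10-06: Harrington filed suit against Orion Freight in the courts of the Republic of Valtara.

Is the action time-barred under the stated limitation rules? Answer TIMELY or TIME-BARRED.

Because discovery on 2021-05-27 post-dates the 2020-04-02 act, accrual under the later-of rule falls on 2021-05-27.
6 years from 2021-05-27 is 2027-05-27.
The written tolling agreement from 2025-10-01 to 2026-06-23 tolled the period for 265 days, extending the deadline to 2028-02-16.
The period was tolled for 283 days by the pending criminal prosecution (2026-08-14 to 2027-05-24), pushing the deadline to 2028-11-25.
The 2028-10-06 filing precedes the 2028-11-25 deadline; the claim is timely.

TIMELY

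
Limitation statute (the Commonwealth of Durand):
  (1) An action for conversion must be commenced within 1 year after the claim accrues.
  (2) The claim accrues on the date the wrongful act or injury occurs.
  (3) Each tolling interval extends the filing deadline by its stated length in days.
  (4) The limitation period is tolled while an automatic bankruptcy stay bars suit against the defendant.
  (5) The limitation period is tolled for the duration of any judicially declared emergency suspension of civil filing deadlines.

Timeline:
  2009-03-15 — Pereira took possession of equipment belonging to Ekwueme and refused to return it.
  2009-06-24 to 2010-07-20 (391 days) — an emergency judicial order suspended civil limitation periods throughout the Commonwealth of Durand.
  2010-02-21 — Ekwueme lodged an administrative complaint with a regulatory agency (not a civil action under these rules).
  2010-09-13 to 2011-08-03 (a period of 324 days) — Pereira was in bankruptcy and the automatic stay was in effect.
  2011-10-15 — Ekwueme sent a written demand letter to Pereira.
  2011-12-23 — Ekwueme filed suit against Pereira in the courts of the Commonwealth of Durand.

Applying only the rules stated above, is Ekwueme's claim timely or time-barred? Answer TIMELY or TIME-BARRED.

TIMELY

The claim accrued on 2009-03-15, when the wrongful act occurred.
The untolled deadline — 1 year after 2009-03-15 — is 2010-03-15.
The emergency suspension of filing deadlines from 2009-06-24 to 2010-07-20 tolled the period for 391 days, extending the deadline to 2011-04-10.
The automatic bankruptcy stay from 2010-09-13 to 2011-08-03 tolled the period for 324 days, extending the deadline to 2012-02-28.
Nothing else in the chronology tolls or restarts the period.
Filing on 2011-12-23 beat the 2012-02-28 deadline — the action is timely.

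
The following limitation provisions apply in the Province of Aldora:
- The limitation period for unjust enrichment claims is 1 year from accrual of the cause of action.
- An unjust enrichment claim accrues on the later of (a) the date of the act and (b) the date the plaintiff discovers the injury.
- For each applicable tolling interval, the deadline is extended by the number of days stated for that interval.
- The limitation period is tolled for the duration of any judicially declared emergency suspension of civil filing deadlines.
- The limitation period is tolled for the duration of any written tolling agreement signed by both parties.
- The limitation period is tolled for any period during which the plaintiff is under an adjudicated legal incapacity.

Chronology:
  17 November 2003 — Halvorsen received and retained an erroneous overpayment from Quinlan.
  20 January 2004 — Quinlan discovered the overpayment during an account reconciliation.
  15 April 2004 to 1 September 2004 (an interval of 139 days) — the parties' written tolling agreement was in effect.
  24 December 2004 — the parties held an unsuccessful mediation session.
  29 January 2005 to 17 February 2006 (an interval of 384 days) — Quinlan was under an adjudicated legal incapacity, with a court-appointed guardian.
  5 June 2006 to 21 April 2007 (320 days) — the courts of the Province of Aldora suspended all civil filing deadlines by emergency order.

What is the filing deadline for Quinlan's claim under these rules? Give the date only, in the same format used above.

13 May 2007

Taking the later of the act (17 November 2003) and discovery (20 January 2004), the claim accrued on 20 January 2004.
Adding the 1 year base period to 20 January 2004 gives a deadline of 20 January 2005, before any tolling.
The period was tolled for 139 days by the written tolling agreement (15 April 2004 to 1 September 2004), pushing the deadline to 8 June 2005.
The period was tolled for 384 days by the plaintiff's legal incapacity (29 January 2005 to 17 February 2006), pushing the deadline to 27 June 2006.
The period was tolled for 320 days by the emergency suspension of filing deadlines (5 June 2006 to 21 April 2007), pushing the deadline to 13 May 2007.
None of the other events listed affects the running of the period under the stated rules.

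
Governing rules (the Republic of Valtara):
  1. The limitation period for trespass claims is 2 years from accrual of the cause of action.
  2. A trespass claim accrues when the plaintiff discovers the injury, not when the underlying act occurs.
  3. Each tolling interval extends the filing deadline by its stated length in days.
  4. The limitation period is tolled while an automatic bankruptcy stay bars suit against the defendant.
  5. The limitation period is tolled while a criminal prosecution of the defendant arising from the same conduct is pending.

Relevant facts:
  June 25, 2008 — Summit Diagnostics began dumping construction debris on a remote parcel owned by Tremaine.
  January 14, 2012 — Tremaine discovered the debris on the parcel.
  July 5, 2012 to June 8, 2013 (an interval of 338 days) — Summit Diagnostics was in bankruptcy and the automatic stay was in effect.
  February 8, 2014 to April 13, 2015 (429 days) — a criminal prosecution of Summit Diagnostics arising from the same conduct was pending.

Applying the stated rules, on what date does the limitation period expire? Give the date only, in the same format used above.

February 20, 2016

Accrual is tied to discovery, so the period began on January 14, 2012 rather than on June 25, 2008 when the act occurred.
Adding the 2 years base period to January 14, 2012 gives a deadline of January 14, 2014, before any tolling.
The period was tolled for 338 days by the automatic bankruptcy stay (July 5, 2012 to June 8, 2013), pushing the deadline to December 18, 2014.
Because the pending criminal prosecution ran from February 8, 2014 to April 13, 2015, the deadline is extended by 429 days to February 20, 2016.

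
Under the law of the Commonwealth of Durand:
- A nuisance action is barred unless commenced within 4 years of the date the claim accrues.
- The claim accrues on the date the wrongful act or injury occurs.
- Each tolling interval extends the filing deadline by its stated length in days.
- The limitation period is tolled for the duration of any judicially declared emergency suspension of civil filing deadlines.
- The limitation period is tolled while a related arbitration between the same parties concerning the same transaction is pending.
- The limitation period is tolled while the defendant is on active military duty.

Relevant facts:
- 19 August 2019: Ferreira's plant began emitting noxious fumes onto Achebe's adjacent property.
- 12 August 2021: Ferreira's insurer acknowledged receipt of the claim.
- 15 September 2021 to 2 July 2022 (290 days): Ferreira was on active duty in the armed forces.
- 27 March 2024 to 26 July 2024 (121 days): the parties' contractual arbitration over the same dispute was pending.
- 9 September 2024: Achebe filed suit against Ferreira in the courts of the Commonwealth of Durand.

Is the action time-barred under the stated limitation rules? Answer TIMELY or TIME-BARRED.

TIMELY

The claim accrued on 19 August 2019, the date of the act.
Adding the 4 years base period to 19 August 2019 gives a deadline of 19 August 2023, before any tolling.
Because the defendant's active military service ran from 15 September 2021 to 2 July 2022, the deadline is extended by 290 days to 4 June 2024.
The period was tolled for 121 days by the pending related arbitration (27 March 2024 to 26 July 2024), pushing the deadline to 3 October 2024.
The other events in the timeline have no effect on the limitation period under the stated rules.
Filing on 9 September 2024 beat the 3 October 2024 deadline — the action is timely.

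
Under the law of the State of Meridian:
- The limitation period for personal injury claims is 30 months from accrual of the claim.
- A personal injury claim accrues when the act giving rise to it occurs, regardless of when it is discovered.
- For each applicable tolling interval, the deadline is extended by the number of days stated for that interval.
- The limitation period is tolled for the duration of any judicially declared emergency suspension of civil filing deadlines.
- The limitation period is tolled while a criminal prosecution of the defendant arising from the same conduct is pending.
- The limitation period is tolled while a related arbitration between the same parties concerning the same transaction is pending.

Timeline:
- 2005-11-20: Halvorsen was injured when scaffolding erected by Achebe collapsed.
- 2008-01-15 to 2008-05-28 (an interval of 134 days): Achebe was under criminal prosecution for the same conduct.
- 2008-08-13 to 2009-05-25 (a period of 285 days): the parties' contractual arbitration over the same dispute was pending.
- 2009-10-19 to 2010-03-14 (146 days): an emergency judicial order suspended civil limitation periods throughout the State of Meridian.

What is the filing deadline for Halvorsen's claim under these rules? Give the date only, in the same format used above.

The claim accrued on 2005-11-20, when the wrongful act occurred.
The untolled deadline — 30 months after 2005-11-20 — is 2008-05-20.
The period was tolled for 134 days by the pending criminal prosecution (2008-01-15 to 2008-05-28), pushing the deadline to 2008-10-01.
The pending related arbitration from 2008-08-13 to 2009-05-25 tolled the period for 285 days, extending the deadline to 2009-07-13.
The emergency suspension of filing deadlines from 2009-10-19 to 2010-03-14 began after the period had already run on 2009-07-13, so it has no tolling effect.

2009-07-13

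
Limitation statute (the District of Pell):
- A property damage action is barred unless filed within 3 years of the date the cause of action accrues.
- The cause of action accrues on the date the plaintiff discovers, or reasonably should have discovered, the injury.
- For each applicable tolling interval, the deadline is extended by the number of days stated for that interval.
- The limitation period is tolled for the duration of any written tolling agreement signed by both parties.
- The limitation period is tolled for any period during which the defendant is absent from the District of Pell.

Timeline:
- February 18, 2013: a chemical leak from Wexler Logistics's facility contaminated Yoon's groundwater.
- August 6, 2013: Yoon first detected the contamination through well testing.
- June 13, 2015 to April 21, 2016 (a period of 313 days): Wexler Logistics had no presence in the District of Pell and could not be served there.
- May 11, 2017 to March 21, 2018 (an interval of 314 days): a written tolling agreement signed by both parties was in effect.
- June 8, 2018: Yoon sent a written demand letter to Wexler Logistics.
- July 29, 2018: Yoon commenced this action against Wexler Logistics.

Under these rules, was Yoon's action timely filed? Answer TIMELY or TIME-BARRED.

The claim did not accrue until Yoon discovered the injury on August 6, 2013; the February 18, 2013 act date does not start the clock under the stated rule.
Adding the 3 years base period to August 6, 2013 gives a deadline of August 6, 2016, before any tolling.
The defendant's absence from the jurisdiction from June 13, 2015 to April 21, 2016 tolled the period for 313 days, extending the deadline to June 15, 2017.
Because the written tolling agreement ran from May 11, 2017 to March 21, 2018, the deadline is extended by 314 days to April 25, 2018.
The other events in the timeline have no effect on the limitation period under the stated rules.
Filing on July 29, 2018 missed the April 25, 2018 deadline — the action is time-barred.

TIME-BARRED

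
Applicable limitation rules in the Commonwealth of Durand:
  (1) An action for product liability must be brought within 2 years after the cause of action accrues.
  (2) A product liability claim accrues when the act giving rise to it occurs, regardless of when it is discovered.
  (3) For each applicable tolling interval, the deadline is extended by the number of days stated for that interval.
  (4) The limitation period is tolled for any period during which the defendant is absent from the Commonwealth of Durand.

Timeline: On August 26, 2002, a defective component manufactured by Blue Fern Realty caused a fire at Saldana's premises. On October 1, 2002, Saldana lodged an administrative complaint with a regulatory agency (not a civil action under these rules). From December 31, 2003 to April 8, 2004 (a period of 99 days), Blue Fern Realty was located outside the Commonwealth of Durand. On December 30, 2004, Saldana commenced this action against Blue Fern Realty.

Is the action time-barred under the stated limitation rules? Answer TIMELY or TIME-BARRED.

TIME-BARRED

The claim accrued on August 26, 2002, when the wrongful act occurred.
2 years from August 26, 2002 is August 26, 2004.
Because the defendant's absence from the jurisdiction ran from December 31, 2003 to April 8, 2004, the deadline is extended by 99 days to December 3, 2004.
None of the other events listed affects the running of the period under the stated rules.
Filing on December 30, 2004 missed the December 3, 2004 deadline — the action is time-barred.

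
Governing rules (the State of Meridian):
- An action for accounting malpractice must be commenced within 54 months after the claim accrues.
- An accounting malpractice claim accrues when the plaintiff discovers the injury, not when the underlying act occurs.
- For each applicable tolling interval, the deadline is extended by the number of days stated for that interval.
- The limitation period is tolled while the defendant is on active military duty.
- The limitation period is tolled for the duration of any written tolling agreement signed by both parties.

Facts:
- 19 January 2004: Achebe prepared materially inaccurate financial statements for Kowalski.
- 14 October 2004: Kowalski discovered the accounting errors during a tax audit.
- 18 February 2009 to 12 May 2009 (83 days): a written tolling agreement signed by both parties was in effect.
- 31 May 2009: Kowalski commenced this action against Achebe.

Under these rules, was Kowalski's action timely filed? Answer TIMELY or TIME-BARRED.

TIMELY

Under the discovery rule, the claim accrued on 14 October 2004, when Kowalski discovered the injury — not on the 19 January 2004 date of the underlying act.
54 months from 14 October 2004 is 14 April 2009.
Because the written tolling agreement ran from 18 February 2009 to 12 May 2009, the deadline is extended by 83 days to 6 July 2009.
The 31 May 2009 filing precedes the 6 July 2009 deadline; the claim is timely.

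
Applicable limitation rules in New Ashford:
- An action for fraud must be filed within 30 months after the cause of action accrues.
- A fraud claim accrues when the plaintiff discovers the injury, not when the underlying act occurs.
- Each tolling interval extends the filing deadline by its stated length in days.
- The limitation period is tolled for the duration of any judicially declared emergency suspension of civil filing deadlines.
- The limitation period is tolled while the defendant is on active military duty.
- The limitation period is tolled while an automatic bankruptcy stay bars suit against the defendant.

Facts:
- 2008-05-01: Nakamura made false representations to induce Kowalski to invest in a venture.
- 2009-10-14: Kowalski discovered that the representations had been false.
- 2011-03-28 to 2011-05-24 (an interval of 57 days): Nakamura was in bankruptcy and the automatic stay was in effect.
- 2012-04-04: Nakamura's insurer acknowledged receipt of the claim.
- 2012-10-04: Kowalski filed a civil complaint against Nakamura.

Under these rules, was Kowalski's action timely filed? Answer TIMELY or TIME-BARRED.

TIME-BARRED

The claim did not accrue until Kowalski discovered the injury on 2009-10-14; the 2008-05-01 act date does not start the clock under the stated rule.
30 months from 2009-10-14 is 2012-04-14.
The period was tolled for 57 days by the automatic bankruptcy stay (2011-03-28 to 2011-05-24), pushing the deadline to 2012-06-10.
None of the other events listed affects the running of the period under the stated rules.
Filing on 2012-10-04 missed the 2012-06-10 deadline — the action is time-barred.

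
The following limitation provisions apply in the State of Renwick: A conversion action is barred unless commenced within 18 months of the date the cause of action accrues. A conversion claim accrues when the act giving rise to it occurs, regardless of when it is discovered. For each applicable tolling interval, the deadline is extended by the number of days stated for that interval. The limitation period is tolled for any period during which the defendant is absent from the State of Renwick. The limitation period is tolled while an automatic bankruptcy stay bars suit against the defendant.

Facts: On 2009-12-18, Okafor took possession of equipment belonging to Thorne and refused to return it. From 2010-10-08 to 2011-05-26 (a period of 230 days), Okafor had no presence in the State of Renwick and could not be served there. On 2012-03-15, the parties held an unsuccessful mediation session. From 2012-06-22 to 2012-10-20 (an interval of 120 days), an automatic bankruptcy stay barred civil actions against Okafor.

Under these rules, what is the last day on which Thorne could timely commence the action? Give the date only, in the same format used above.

2012-02-03

The claim accrued on 2009-12-18, when the wrongful act occurred.
The untolled deadline — 18 months after 2009-12-18 — is 2011-06-18.
Because the defendant's absence from the jurisdiction ran from 2010-10-08 to 2011-05-26, the deadline is extended by 230 days to 2012-02-03.
By the time the automatic bankruptcy stay began on 2012-06-22, the limitation period had already expired on 2012-02-03; that interval cannot revive it.
Nothing else in the chronology tolls or restarts the period.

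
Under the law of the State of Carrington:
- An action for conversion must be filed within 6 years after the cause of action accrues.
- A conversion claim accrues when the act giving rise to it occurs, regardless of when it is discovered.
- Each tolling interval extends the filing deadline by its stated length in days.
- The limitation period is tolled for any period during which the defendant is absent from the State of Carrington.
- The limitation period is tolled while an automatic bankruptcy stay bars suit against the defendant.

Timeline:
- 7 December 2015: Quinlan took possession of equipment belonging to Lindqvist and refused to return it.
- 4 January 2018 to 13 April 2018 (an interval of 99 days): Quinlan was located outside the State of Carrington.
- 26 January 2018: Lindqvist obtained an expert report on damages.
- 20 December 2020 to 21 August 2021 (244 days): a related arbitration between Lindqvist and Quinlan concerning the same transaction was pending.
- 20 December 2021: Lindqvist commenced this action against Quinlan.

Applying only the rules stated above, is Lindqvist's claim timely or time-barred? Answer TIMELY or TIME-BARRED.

TIMELY

The cause of action accrued on 7 December 2015, the date of the act.
The untolled deadline — 6 years after 7 December 2015 — is 7 December 2021.
The period was tolled for 99 days by the defendant's absence from the jurisdiction (4 January 2018 to 13 April 2018), pushing the deadline to 16 March 2022.
No stated provision tolls the period for a pending arbitration, so the interval from 20 December 2020 to 21 August 2021 has no effect on the deadline.
The other events in the timeline have no effect on the limitation period under the stated rules.
Lindqvist filed on 20 December 2021, before the 16 March 2022 deadline, so the action is timely.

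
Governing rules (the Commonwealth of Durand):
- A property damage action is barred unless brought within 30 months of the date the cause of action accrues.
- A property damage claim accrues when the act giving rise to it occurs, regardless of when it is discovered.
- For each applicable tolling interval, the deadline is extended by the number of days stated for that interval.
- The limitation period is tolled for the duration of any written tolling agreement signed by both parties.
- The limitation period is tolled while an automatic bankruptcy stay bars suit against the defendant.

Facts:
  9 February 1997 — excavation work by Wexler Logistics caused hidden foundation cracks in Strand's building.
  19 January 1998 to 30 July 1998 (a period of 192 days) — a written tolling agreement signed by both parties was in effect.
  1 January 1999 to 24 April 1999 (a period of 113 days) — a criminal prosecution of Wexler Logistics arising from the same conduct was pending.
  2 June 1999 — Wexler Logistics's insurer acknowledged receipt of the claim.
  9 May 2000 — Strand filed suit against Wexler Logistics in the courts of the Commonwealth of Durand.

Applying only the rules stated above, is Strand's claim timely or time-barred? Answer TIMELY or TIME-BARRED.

TIME-BARRED

The limitation period began to run on 9 February 1997.
The untolled deadline — 30 months after 9 February 1997 — is 9 August 1999.
Because the written tolling agreement ran from 19 January 1998 to 30 July 1998, the deadline is extended by 192 days to 17 February 2000.
Although a criminal prosecution ran from 1 January 1999 to 24 April 1999, the stated rules do not make that a tolling event, so it is disregarded.
None of the other events listed affects the running of the period under the stated rules.
Filing on 9 May 2000 missed the 17 February 2000 deadline — the action is time-barred.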